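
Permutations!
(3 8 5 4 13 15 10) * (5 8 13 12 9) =(3 13 15 10)(4 12 9 5) =[0, 1, 2, 13, 12, 4, 6, 7, 8, 5, 3, 11, 9, 15, 14, 10]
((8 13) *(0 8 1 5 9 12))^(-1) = (0 12 9 5 1 13 8) = [12, 13, 2, 3, 4, 1, 6, 7, 0, 5, 10, 11, 9, 8]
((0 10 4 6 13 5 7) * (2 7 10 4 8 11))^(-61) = (0 7 2 11 8 10 5 13 6 4) = [7, 1, 11, 3, 0, 13, 4, 2, 10, 9, 5, 8, 12, 6]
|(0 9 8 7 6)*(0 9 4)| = 4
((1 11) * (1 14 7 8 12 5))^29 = (1 11 14 7 8 12 5) = [0, 11, 2, 3, 4, 1, 6, 8, 12, 9, 10, 14, 5, 13, 7]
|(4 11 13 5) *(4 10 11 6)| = |(4 6)(5 10 11 13)| = 4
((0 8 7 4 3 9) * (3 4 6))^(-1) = (0 9 3 6 7 8) = [9, 1, 2, 6, 4, 5, 7, 8, 0, 3]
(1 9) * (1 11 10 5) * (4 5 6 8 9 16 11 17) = [0, 16, 2, 3, 5, 1, 8, 7, 9, 17, 6, 10, 12, 13, 14, 15, 11, 4] = (1 16 11 10 6 8 9 17 4 5)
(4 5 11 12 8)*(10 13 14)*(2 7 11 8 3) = [0, 1, 7, 2, 5, 8, 6, 11, 4, 9, 13, 12, 3, 14, 10] = (2 7 11 12 3)(4 5 8)(10 13 14)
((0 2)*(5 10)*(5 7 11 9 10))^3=(0 2)(7 10 9 11)=[2, 1, 0, 3, 4, 5, 6, 10, 8, 11, 9, 7]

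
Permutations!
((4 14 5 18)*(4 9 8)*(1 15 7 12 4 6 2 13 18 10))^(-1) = (1 10 5 14 4 12 7 15)(2 6 8 9 18 13) = [0, 10, 6, 3, 12, 14, 8, 15, 9, 18, 5, 11, 7, 2, 4, 1, 16, 17, 13]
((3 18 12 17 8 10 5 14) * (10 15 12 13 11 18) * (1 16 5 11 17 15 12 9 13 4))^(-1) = (1 4 18 11 10 3 14 5 16)(8 17 13 9 15 12) = [0, 4, 2, 14, 18, 16, 6, 7, 17, 15, 3, 10, 8, 9, 5, 12, 1, 13, 11]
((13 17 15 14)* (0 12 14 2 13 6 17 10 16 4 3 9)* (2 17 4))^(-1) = (0 9 3 4 6 14 12)(2 16 10 13)(15 17) = [9, 1, 16, 4, 6, 5, 14, 7, 8, 3, 13, 11, 0, 2, 12, 17, 10, 15]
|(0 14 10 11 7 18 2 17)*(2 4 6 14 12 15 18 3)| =13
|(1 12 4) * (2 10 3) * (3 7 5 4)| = |(1 12 3 2 10 7 5 4)| = 8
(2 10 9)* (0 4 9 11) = (0 4 9 2 10 11) = [4, 1, 10, 3, 9, 5, 6, 7, 8, 2, 11, 0]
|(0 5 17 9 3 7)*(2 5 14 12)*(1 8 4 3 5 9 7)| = |(0 14 12 2 9 5 17 7)(1 8 4 3)| = 8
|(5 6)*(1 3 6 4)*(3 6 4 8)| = |(1 6 5 8 3 4)| = 6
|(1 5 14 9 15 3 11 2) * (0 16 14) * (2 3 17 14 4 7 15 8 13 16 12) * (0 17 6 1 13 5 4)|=10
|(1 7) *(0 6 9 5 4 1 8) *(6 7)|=|(0 7 8)(1 6 9 5 4)|=15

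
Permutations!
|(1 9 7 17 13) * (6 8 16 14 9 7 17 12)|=10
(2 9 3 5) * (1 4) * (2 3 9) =(9)(1 4)(3 5) =[0, 4, 2, 5, 1, 3, 6, 7, 8, 9]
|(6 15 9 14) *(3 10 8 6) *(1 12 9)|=9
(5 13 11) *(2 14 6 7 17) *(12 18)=(2 14 6 7 17)(5 13 11)(12 18)=[0, 1, 14, 3, 4, 13, 7, 17, 8, 9, 10, 5, 18, 11, 6, 15, 16, 2, 12]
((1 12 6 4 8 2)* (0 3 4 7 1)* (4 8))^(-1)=(0 2 8 3)(1 7 6 12)=[2, 7, 8, 0, 4, 5, 12, 6, 3, 9, 10, 11, 1]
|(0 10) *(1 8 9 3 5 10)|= 7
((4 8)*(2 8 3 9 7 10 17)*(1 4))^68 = (1 10 4 17 3 2 9 8 7) = [0, 10, 9, 2, 17, 5, 6, 1, 7, 8, 4, 11, 12, 13, 14, 15, 16, 3]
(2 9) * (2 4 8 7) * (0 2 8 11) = (0 2 9 4 11)(7 8) = [2, 1, 9, 3, 11, 5, 6, 8, 7, 4, 10, 0]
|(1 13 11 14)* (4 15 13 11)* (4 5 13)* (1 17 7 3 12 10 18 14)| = |(1 11)(3 12 10 18 14 17 7)(4 15)(5 13)| = 14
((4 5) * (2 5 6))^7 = (2 6 4 5) = [0, 1, 6, 3, 5, 2, 4]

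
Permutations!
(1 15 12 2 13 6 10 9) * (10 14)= [0, 15, 13, 3, 4, 5, 14, 7, 8, 1, 9, 11, 2, 6, 10, 12]= (1 15 12 2 13 6 14 10 9)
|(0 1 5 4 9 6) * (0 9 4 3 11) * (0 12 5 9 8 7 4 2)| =|(0 1 9 6 8 7 4 2)(3 11 12 5)| =8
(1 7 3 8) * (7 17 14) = (1 17 14 7 3 8) = [0, 17, 2, 8, 4, 5, 6, 3, 1, 9, 10, 11, 12, 13, 7, 15, 16, 14]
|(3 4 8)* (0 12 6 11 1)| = |(0 12 6 11 1)(3 4 8)| = 15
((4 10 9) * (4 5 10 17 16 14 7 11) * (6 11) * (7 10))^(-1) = (4 11 6 7 5 9 10 14 16 17) = [0, 1, 2, 3, 11, 9, 7, 5, 8, 10, 14, 6, 12, 13, 16, 15, 17, 4]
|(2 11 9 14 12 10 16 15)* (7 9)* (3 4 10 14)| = 18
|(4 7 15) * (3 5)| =6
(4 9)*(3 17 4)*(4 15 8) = (3 17 15 8 4 9) = [0, 1, 2, 17, 9, 5, 6, 7, 4, 3, 10, 11, 12, 13, 14, 8, 16, 15]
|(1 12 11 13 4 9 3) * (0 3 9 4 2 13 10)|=|(0 3 1 12 11 10)(2 13)|=6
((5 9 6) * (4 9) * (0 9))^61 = (0 9 6 5 4) = [9, 1, 2, 3, 0, 4, 5, 7, 8, 6]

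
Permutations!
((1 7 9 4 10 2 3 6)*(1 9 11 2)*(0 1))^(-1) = (0 10 4 9 6 3 2 11 7 1) = [10, 0, 11, 2, 9, 5, 3, 1, 8, 6, 4, 7]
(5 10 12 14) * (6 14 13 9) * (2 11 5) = [0, 1, 11, 3, 4, 10, 14, 7, 8, 6, 12, 5, 13, 9, 2] = (2 11 5 10 12 13 9 6 14)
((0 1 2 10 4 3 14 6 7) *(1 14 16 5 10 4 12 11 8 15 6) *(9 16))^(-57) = (0 16 6 3 8 2 12 14 5 7 9 15 4 11 1 10) = [16, 10, 12, 8, 11, 7, 3, 9, 2, 15, 0, 1, 14, 13, 5, 4, 6]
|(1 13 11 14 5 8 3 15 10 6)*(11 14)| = 9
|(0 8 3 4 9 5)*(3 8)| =|(0 3 4 9 5)| =5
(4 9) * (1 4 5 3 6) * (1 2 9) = (1 4)(2 9 5 3 6) = [0, 4, 9, 6, 1, 3, 2, 7, 8, 5]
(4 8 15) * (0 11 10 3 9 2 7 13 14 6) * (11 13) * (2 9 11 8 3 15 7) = [13, 1, 2, 11, 3, 5, 0, 8, 7, 9, 15, 10, 12, 14, 6, 4] = (0 13 14 6)(3 11 10 15 4)(7 8)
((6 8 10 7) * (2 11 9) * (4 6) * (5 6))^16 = (2 11 9)(4 10 6)(5 7 8) = [0, 1, 11, 3, 10, 7, 4, 8, 5, 2, 6, 9]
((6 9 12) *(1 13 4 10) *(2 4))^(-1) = [0, 10, 13, 3, 2, 5, 12, 7, 8, 6, 4, 11, 9, 1] = (1 10 4 2 13)(6 12 9)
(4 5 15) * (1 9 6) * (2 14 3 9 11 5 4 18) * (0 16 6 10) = [16, 11, 14, 9, 4, 15, 1, 7, 8, 10, 0, 5, 12, 13, 3, 18, 6, 17, 2] = (0 16 6 1 11 5 15 18 2 14 3 9 10)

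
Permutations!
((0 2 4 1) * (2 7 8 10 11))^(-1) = (0 1 4 2 11 10 8 7) = [1, 4, 11, 3, 2, 5, 6, 0, 7, 9, 8, 10]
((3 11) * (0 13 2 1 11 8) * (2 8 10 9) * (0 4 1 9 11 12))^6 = [0, 1, 2, 3, 4, 5, 6, 7, 8, 9, 10, 11, 12, 13] = (13)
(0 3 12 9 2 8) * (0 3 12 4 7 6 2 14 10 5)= [12, 1, 8, 4, 7, 0, 2, 6, 3, 14, 5, 11, 9, 13, 10]= (0 12 9 14 10 5)(2 8 3 4 7 6)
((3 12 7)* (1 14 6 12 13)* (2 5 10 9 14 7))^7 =[0, 13, 2, 7, 4, 5, 6, 1, 8, 9, 10, 11, 12, 3, 14] =(14)(1 13 3 7)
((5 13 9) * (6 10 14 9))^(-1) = (5 9 14 10 6 13) = [0, 1, 2, 3, 4, 9, 13, 7, 8, 14, 6, 11, 12, 5, 10]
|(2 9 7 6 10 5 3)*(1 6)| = |(1 6 10 5 3 2 9 7)| = 8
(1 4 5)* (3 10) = (1 4 5)(3 10) = [0, 4, 2, 10, 5, 1, 6, 7, 8, 9, 3]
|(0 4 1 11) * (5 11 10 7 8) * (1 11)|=|(0 4 11)(1 10 7 8 5)|=15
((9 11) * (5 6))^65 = [0, 1, 2, 3, 4, 6, 5, 7, 8, 11, 10, 9] = (5 6)(9 11)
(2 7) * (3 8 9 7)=[0, 1, 3, 8, 4, 5, 6, 2, 9, 7]=(2 3 8 9 7)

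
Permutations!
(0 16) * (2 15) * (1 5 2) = (0 16)(1 5 2 15) = [16, 5, 15, 3, 4, 2, 6, 7, 8, 9, 10, 11, 12, 13, 14, 1, 0]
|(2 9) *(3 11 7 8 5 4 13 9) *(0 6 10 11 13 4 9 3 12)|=|(0 6 10 11 7 8 5 9 2 12)(3 13)|=10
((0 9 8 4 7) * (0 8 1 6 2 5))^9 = (0 6)(1 5)(2 9) = [6, 5, 9, 3, 4, 1, 0, 7, 8, 2]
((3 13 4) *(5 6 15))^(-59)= (3 13 4)(5 6 15)= [0, 1, 2, 13, 3, 6, 15, 7, 8, 9, 10, 11, 12, 4, 14, 5]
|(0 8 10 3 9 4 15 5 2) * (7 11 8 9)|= |(0 9 4 15 5 2)(3 7 11 8 10)|= 30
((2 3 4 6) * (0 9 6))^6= (9)= [0, 1, 2, 3, 4, 5, 6, 7, 8, 9]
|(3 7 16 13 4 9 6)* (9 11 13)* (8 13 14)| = 5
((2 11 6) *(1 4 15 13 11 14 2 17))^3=(1 13 17 15 6 4 11)(2 14)=[0, 13, 14, 3, 11, 5, 4, 7, 8, 9, 10, 1, 12, 17, 2, 6, 16, 15]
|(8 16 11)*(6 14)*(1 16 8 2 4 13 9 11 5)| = 30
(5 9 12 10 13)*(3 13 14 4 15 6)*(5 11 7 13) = (3 5 9 12 10 14 4 15 6)(7 13 11) = [0, 1, 2, 5, 15, 9, 3, 13, 8, 12, 14, 7, 10, 11, 4, 6]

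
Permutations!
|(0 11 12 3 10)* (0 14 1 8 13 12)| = |(0 11)(1 8 13 12 3 10 14)| = 14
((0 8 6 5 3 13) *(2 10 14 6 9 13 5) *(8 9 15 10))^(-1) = (0 13 9)(2 6 14 10 15 8)(3 5) = [13, 1, 6, 5, 4, 3, 14, 7, 2, 0, 15, 11, 12, 9, 10, 8]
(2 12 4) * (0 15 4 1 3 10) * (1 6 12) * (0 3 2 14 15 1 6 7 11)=(0 1 2 6 12 7 11)(3 10)(4 14 15)=[1, 2, 6, 10, 14, 5, 12, 11, 8, 9, 3, 0, 7, 13, 15, 4]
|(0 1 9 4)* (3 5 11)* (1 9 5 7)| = 15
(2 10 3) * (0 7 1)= (0 7 1)(2 10 3)= [7, 0, 10, 2, 4, 5, 6, 1, 8, 9, 3]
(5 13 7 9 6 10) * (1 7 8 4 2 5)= [0, 7, 5, 3, 2, 13, 10, 9, 4, 6, 1, 11, 12, 8]= (1 7 9 6 10)(2 5 13 8 4)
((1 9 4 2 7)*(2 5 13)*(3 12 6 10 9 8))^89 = [0, 10, 12, 4, 1, 8, 13, 6, 9, 7, 2, 11, 5, 3] = (1 10 2 12 5 8 9 7 6 13 3 4)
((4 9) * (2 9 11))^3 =(2 11 4 9) =[0, 1, 11, 3, 9, 5, 6, 7, 8, 2, 10, 4]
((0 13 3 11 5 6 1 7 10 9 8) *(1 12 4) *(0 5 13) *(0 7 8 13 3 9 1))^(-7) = (0 10 8 6 4 7 1 5 12)(3 11)(9 13) = [10, 5, 2, 11, 7, 12, 4, 1, 6, 13, 8, 3, 0, 9]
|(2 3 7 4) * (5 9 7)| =6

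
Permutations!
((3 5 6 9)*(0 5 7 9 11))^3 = (0 11 6 5) = [11, 1, 2, 3, 4, 0, 5, 7, 8, 9, 10, 6]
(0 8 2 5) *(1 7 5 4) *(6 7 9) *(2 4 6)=[8, 9, 6, 3, 1, 0, 7, 5, 4, 2]=(0 8 4 1 9 2 6 7 5)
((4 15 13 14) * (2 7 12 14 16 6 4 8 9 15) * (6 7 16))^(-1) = (2 4 6 13 15 9 8 14 12 7 16) = [0, 1, 4, 3, 6, 5, 13, 16, 14, 8, 10, 11, 7, 15, 12, 9, 2]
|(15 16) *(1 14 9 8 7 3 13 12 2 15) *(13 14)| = |(1 13 12 2 15 16)(3 14 9 8 7)| = 30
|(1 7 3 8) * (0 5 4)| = 12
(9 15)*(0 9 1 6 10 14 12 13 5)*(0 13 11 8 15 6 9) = (1 9 6 10 14 12 11 8 15)(5 13) = [0, 9, 2, 3, 4, 13, 10, 7, 15, 6, 14, 8, 11, 5, 12, 1]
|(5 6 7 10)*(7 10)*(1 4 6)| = |(1 4 6 10 5)| = 5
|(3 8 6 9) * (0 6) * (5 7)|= 10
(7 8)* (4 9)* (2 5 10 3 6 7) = (2 5 10 3 6 7 8)(4 9) = [0, 1, 5, 6, 9, 10, 7, 8, 2, 4, 3]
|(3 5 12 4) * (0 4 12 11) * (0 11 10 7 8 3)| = |(12)(0 4)(3 5 10 7 8)| = 10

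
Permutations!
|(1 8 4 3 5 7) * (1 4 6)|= 12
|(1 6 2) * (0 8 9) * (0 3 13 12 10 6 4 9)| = |(0 8)(1 4 9 3 13 12 10 6 2)| = 18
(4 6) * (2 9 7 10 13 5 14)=[0, 1, 9, 3, 6, 14, 4, 10, 8, 7, 13, 11, 12, 5, 2]=(2 9 7 10 13 5 14)(4 6)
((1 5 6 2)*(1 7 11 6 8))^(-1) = (1 8 5)(2 6 11 7) = [0, 8, 6, 3, 4, 1, 11, 2, 5, 9, 10, 7]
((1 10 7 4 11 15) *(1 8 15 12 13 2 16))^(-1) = (1 16 2 13 12 11 4 7 10)(8 15) = [0, 16, 13, 3, 7, 5, 6, 10, 15, 9, 1, 4, 11, 12, 14, 8, 2]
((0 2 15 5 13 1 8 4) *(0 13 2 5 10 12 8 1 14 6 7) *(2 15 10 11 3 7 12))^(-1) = (0 7 3 11 15 5)(2 10)(4 8 12 6 14 13) = [7, 1, 10, 11, 8, 0, 14, 3, 12, 9, 2, 15, 6, 4, 13, 5]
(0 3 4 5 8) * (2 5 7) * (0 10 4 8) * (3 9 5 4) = [9, 1, 4, 8, 7, 0, 6, 2, 10, 5, 3] = (0 9 5)(2 4 7)(3 8 10)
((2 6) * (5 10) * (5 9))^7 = (2 6)(5 10 9) = [0, 1, 6, 3, 4, 10, 2, 7, 8, 5, 9]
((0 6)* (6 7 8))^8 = (8) = [0, 1, 2, 3, 4, 5, 6, 7, 8]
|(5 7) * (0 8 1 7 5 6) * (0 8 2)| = |(0 2)(1 7 6 8)| = 4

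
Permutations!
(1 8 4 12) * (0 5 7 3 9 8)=[5, 0, 2, 9, 12, 7, 6, 3, 4, 8, 10, 11, 1]=(0 5 7 3 9 8 4 12 1)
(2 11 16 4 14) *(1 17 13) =(1 17 13)(2 11 16 4 14) =[0, 17, 11, 3, 14, 5, 6, 7, 8, 9, 10, 16, 12, 1, 2, 15, 4, 13]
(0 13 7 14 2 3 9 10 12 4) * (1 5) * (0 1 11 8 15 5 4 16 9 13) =(1 4)(2 3 13 7 14)(5 11 8 15)(9 10 12 16) =[0, 4, 3, 13, 1, 11, 6, 14, 15, 10, 12, 8, 16, 7, 2, 5, 9]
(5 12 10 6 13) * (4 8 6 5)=[0, 1, 2, 3, 8, 12, 13, 7, 6, 9, 5, 11, 10, 4]=(4 8 6 13)(5 12 10)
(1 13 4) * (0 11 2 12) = [11, 13, 12, 3, 1, 5, 6, 7, 8, 9, 10, 2, 0, 4] = (0 11 2 12)(1 13 4)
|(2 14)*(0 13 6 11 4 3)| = 6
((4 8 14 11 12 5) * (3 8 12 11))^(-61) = (3 14 8)(4 5 12) = [0, 1, 2, 14, 5, 12, 6, 7, 3, 9, 10, 11, 4, 13, 8]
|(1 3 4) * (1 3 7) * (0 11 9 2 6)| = |(0 11 9 2 6)(1 7)(3 4)| = 10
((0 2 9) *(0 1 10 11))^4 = (0 10 9)(1 2 11) = [10, 2, 11, 3, 4, 5, 6, 7, 8, 0, 9, 1]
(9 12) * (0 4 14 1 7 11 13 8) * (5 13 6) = (0 4 14 1 7 11 6 5 13 8)(9 12) = [4, 7, 2, 3, 14, 13, 5, 11, 0, 12, 10, 6, 9, 8, 1]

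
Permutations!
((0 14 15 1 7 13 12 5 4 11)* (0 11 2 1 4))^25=[1, 0, 5, 3, 12, 2, 6, 14, 8, 9, 10, 11, 4, 15, 7, 13]=(0 1)(2 5)(4 12)(7 14)(13 15)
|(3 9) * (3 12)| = 3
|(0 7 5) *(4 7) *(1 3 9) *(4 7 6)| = |(0 7 5)(1 3 9)(4 6)| = 6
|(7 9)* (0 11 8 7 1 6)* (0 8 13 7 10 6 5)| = 21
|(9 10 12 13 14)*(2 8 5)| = 15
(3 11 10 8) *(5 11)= (3 5 11 10 8)= [0, 1, 2, 5, 4, 11, 6, 7, 3, 9, 8, 10]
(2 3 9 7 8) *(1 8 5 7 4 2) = (1 8)(2 3 9 4)(5 7) = [0, 8, 3, 9, 2, 7, 6, 5, 1, 4]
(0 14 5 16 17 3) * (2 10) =(0 14 5 16 17 3)(2 10) =[14, 1, 10, 0, 4, 16, 6, 7, 8, 9, 2, 11, 12, 13, 5, 15, 17, 3]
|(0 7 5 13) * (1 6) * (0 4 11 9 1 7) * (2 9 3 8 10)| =12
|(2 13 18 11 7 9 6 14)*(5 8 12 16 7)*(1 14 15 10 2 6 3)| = |(1 14 6 15 10 2 13 18 11 5 8 12 16 7 9 3)| = 16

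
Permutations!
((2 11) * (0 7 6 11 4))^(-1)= (0 4 2 11 6 7)= [4, 1, 11, 3, 2, 5, 7, 0, 8, 9, 10, 6]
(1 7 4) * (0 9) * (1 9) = (0 1 7 4 9) = [1, 7, 2, 3, 9, 5, 6, 4, 8, 0]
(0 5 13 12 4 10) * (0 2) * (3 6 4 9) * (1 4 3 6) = [5, 4, 0, 1, 10, 13, 3, 7, 8, 6, 2, 11, 9, 12] = (0 5 13 12 9 6 3 1 4 10 2)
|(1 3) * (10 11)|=|(1 3)(10 11)|=2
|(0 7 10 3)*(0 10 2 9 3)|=|(0 7 2 9 3 10)|=6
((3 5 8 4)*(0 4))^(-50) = [0, 1, 2, 3, 4, 5, 6, 7, 8] = (8)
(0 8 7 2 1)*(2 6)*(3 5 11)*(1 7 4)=[8, 0, 7, 5, 1, 11, 2, 6, 4, 9, 10, 3]=(0 8 4 1)(2 7 6)(3 5 11)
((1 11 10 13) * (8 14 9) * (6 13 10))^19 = (1 13 6 11)(8 14 9) = [0, 13, 2, 3, 4, 5, 11, 7, 14, 8, 10, 1, 12, 6, 9]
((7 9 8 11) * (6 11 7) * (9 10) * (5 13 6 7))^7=(5 8 9 10 7 11 6 13)=[0, 1, 2, 3, 4, 8, 13, 11, 9, 10, 7, 6, 12, 5]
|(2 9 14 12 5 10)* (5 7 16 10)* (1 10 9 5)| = |(1 10 2 5)(7 16 9 14 12)| = 20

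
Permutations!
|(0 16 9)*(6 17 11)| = |(0 16 9)(6 17 11)| = 3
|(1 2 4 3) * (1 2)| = |(2 4 3)| = 3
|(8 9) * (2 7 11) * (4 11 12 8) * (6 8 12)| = 7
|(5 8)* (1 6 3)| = |(1 6 3)(5 8)| = 6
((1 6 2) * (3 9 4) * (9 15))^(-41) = (1 6 2)(3 4 9 15) = [0, 6, 1, 4, 9, 5, 2, 7, 8, 15, 10, 11, 12, 13, 14, 3]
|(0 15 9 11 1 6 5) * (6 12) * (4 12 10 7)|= |(0 15 9 11 1 10 7 4 12 6 5)|= 11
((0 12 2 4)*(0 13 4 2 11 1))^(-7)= [12, 0, 2, 3, 13, 5, 6, 7, 8, 9, 10, 1, 11, 4]= (0 12 11 1)(4 13)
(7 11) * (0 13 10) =(0 13 10)(7 11) =[13, 1, 2, 3, 4, 5, 6, 11, 8, 9, 0, 7, 12, 10]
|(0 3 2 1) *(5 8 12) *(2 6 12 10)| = 9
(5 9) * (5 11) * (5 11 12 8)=(5 9 12 8)=[0, 1, 2, 3, 4, 9, 6, 7, 5, 12, 10, 11, 8]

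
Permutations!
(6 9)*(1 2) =(1 2)(6 9) =[0, 2, 1, 3, 4, 5, 9, 7, 8, 6]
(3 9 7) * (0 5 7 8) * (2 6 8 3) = (0 5 7 2 6 8)(3 9) = [5, 1, 6, 9, 4, 7, 8, 2, 0, 3]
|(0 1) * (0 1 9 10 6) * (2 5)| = |(0 9 10 6)(2 5)| = 4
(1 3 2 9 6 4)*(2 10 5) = (1 3 10 5 2 9 6 4) = [0, 3, 9, 10, 1, 2, 4, 7, 8, 6, 5]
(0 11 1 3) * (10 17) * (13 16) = [11, 3, 2, 0, 4, 5, 6, 7, 8, 9, 17, 1, 12, 16, 14, 15, 13, 10] = (0 11 1 3)(10 17)(13 16)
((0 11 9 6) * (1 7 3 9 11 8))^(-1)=[6, 8, 2, 7, 4, 5, 9, 1, 0, 3, 10, 11]=(11)(0 6 9 3 7 1 8)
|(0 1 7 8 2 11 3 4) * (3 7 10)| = 20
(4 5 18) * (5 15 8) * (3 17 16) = [0, 1, 2, 17, 15, 18, 6, 7, 5, 9, 10, 11, 12, 13, 14, 8, 3, 16, 4] = (3 17 16)(4 15 8 5 18)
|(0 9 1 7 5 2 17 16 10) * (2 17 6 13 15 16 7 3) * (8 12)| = |(0 9 1 3 2 6 13 15 16 10)(5 17 7)(8 12)| = 30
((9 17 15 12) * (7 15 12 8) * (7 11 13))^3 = (17)(7 11 15 13 8) = [0, 1, 2, 3, 4, 5, 6, 11, 7, 9, 10, 15, 12, 8, 14, 13, 16, 17]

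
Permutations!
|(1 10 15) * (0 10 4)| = 5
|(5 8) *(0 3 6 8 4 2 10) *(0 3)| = 7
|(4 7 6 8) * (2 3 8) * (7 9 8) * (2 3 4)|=|(2 4 9 8)(3 7 6)|=12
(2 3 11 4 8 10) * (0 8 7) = (0 8 10 2 3 11 4 7) = [8, 1, 3, 11, 7, 5, 6, 0, 10, 9, 2, 4]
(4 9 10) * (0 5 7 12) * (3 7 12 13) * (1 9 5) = (0 1 9 10 4 5 12)(3 7 13) = [1, 9, 2, 7, 5, 12, 6, 13, 8, 10, 4, 11, 0, 3]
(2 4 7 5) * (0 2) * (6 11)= (0 2 4 7 5)(6 11)= [2, 1, 4, 3, 7, 0, 11, 5, 8, 9, 10, 6]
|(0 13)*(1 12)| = |(0 13)(1 12)| = 2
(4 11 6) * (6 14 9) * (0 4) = (0 4 11 14 9 6) = [4, 1, 2, 3, 11, 5, 0, 7, 8, 6, 10, 14, 12, 13, 9]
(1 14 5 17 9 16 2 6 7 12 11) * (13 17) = (1 14 5 13 17 9 16 2 6 7 12 11) = [0, 14, 6, 3, 4, 13, 7, 12, 8, 16, 10, 1, 11, 17, 5, 15, 2, 9]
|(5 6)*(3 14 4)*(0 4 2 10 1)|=|(0 4 3 14 2 10 1)(5 6)|=14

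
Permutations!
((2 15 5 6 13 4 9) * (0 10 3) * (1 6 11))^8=(0 3 10)(1 11 5 15 2 9 4 13 6)=[3, 11, 9, 10, 13, 15, 1, 7, 8, 4, 0, 5, 12, 6, 14, 2]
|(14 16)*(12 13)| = |(12 13)(14 16)| = 2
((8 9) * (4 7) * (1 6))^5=(1 6)(4 7)(8 9)=[0, 6, 2, 3, 7, 5, 1, 4, 9, 8]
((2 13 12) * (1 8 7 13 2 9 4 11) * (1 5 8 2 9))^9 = (1 12 13 7 8 5 11 4 9 2) = [0, 12, 1, 3, 9, 11, 6, 8, 5, 2, 10, 4, 13, 7]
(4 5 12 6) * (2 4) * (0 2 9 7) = [2, 1, 4, 3, 5, 12, 9, 0, 8, 7, 10, 11, 6] = (0 2 4 5 12 6 9 7)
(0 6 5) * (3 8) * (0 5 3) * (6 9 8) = (0 9 8)(3 6) = [9, 1, 2, 6, 4, 5, 3, 7, 0, 8]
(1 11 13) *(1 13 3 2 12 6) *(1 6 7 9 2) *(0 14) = (0 14)(1 11 3)(2 12 7 9) = [14, 11, 12, 1, 4, 5, 6, 9, 8, 2, 10, 3, 7, 13, 0]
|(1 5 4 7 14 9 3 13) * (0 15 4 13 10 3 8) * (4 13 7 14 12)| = 22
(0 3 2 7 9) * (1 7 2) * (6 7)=(0 3 1 6 7 9)=[3, 6, 2, 1, 4, 5, 7, 9, 8, 0]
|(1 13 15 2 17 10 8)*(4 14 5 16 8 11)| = 12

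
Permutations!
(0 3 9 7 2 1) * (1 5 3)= (0 1)(2 5 3 9 7)= [1, 0, 5, 9, 4, 3, 6, 2, 8, 7]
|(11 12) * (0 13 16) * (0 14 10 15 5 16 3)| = |(0 13 3)(5 16 14 10 15)(11 12)| = 30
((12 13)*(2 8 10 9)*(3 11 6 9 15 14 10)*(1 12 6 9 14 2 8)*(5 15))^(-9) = (15)(3 8 9 11) = [0, 1, 2, 8, 4, 5, 6, 7, 9, 11, 10, 3, 12, 13, 14, 15]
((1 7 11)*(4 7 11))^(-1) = (1 11)(4 7) = [0, 11, 2, 3, 7, 5, 6, 4, 8, 9, 10, 1]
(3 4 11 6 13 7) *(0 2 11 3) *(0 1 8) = (0 2 11 6 13 7 1 8)(3 4) = [2, 8, 11, 4, 3, 5, 13, 1, 0, 9, 10, 6, 12, 7]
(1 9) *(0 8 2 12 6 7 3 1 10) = (0 8 2 12 6 7 3 1 9 10) = [8, 9, 12, 1, 4, 5, 7, 3, 2, 10, 0, 11, 6]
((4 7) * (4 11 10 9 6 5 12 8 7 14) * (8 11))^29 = [0, 1, 2, 3, 14, 6, 9, 8, 7, 10, 11, 12, 5, 13, 4] = (4 14)(5 6 9 10 11 12)(7 8)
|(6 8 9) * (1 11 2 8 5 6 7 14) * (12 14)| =8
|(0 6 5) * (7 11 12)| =|(0 6 5)(7 11 12)| =3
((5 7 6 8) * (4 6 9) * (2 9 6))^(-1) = [0, 1, 4, 3, 9, 8, 7, 5, 6, 2] = (2 4 9)(5 8 6 7)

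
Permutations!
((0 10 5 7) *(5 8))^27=[8, 1, 2, 3, 4, 0, 6, 10, 7, 9, 5]=(0 8 7 10 5)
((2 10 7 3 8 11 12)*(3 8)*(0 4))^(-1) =[4, 1, 12, 3, 0, 5, 6, 10, 7, 9, 2, 8, 11] =(0 4)(2 12 11 8 7 10)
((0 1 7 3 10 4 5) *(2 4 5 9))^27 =(0 3)(1 10)(5 7) =[3, 10, 2, 0, 4, 7, 6, 5, 8, 9, 1]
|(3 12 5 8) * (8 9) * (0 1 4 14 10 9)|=10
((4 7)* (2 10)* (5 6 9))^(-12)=(10)=[0, 1, 2, 3, 4, 5, 6, 7, 8, 9, 10]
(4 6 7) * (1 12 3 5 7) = (1 12 3 5 7 4 6) = [0, 12, 2, 5, 6, 7, 1, 4, 8, 9, 10, 11, 3]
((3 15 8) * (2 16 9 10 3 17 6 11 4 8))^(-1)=[0, 1, 15, 10, 11, 5, 17, 7, 4, 16, 9, 6, 12, 13, 14, 3, 2, 8]=(2 15 3 10 9 16)(4 11 6 17 8)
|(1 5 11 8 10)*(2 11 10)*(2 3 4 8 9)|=3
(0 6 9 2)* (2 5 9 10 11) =(0 6 10 11 2)(5 9) =[6, 1, 0, 3, 4, 9, 10, 7, 8, 5, 11, 2]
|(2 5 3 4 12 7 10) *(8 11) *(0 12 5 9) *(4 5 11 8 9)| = |(0 12 7 10 2 4 11 9)(3 5)| = 8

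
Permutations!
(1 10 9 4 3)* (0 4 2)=[4, 10, 0, 1, 3, 5, 6, 7, 8, 2, 9]=(0 4 3 1 10 9 2)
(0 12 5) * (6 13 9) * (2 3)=(0 12 5)(2 3)(6 13 9)=[12, 1, 3, 2, 4, 0, 13, 7, 8, 6, 10, 11, 5, 9]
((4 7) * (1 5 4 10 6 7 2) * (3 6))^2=(1 4)(2 5)(3 7)(6 10)=[0, 4, 5, 7, 1, 2, 10, 3, 8, 9, 6]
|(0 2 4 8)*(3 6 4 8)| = 3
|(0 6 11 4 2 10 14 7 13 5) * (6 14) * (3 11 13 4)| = |(0 14 7 4 2 10 6 13 5)(3 11)| = 18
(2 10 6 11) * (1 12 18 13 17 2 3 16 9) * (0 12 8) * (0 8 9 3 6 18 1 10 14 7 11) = (0 12 1 9 10 18 13 17 2 14 7 11 6)(3 16) = [12, 9, 14, 16, 4, 5, 0, 11, 8, 10, 18, 6, 1, 17, 7, 15, 3, 2, 13]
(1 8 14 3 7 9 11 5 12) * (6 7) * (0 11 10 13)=(0 11 5 12 1 8 14 3 6 7 9 10 13)=[11, 8, 2, 6, 4, 12, 7, 9, 14, 10, 13, 5, 1, 0, 3]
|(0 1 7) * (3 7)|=4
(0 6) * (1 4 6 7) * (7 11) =(0 11 7 1 4 6) =[11, 4, 2, 3, 6, 5, 0, 1, 8, 9, 10, 7]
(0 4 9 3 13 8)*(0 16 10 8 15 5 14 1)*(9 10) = [4, 0, 2, 13, 10, 14, 6, 7, 16, 3, 8, 11, 12, 15, 1, 5, 9] = (0 4 10 8 16 9 3 13 15 5 14 1)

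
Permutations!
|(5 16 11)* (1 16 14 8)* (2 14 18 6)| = |(1 16 11 5 18 6 2 14 8)| = 9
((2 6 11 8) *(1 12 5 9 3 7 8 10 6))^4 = (1 3)(2 9)(5 8)(6 11 10)(7 12) = [0, 3, 9, 1, 4, 8, 11, 12, 5, 2, 6, 10, 7]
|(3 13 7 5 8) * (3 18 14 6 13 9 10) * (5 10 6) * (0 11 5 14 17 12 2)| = |(0 11 5 8 18 17 12 2)(3 9 6 13 7 10)| = 24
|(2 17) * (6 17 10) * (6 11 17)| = |(2 10 11 17)| = 4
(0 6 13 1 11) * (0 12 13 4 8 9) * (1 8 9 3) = (0 6 4 9)(1 11 12 13 8 3) = [6, 11, 2, 1, 9, 5, 4, 7, 3, 0, 10, 12, 13, 8]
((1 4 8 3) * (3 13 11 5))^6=(1 3 5 11 13 8 4)=[0, 3, 2, 5, 1, 11, 6, 7, 4, 9, 10, 13, 12, 8]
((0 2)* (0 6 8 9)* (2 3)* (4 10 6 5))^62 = [9, 1, 3, 0, 5, 2, 10, 7, 6, 8, 4] = (0 9 8 6 10 4 5 2 3)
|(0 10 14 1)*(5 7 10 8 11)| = |(0 8 11 5 7 10 14 1)| = 8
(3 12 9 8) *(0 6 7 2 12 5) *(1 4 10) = (0 6 7 2 12 9 8 3 5)(1 4 10) = [6, 4, 12, 5, 10, 0, 7, 2, 3, 8, 1, 11, 9]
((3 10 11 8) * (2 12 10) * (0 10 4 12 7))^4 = (12)(0 3 10 2 11 7 8) = [3, 1, 11, 10, 4, 5, 6, 8, 0, 9, 2, 7, 12]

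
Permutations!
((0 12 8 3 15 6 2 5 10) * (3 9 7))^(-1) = (0 10 5 2 6 15 3 7 9 8 12) = [10, 1, 6, 7, 4, 2, 15, 9, 12, 8, 5, 11, 0, 13, 14, 3]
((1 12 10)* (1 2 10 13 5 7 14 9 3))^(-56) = [0, 1, 2, 3, 4, 5, 6, 7, 8, 9, 10, 11, 12, 13, 14] = (14)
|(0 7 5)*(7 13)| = 4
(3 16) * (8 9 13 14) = (3 16)(8 9 13 14) = [0, 1, 2, 16, 4, 5, 6, 7, 9, 13, 10, 11, 12, 14, 8, 15, 3]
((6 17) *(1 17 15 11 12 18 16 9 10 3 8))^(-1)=(1 8 3 10 9 16 18 12 11 15 6 17)=[0, 8, 2, 10, 4, 5, 17, 7, 3, 16, 9, 15, 11, 13, 14, 6, 18, 1, 12]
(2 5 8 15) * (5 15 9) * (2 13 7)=(2 15 13 7)(5 8 9)=[0, 1, 15, 3, 4, 8, 6, 2, 9, 5, 10, 11, 12, 7, 14, 13]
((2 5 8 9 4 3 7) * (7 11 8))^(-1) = [0, 1, 7, 4, 9, 2, 6, 5, 11, 8, 10, 3] = (2 7 5)(3 4 9 8 11)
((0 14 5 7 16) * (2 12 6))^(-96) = (0 16 7 5 14) = [16, 1, 2, 3, 4, 14, 6, 5, 8, 9, 10, 11, 12, 13, 0, 15, 7]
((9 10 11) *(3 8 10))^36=(3 8 10 11 9)=[0, 1, 2, 8, 4, 5, 6, 7, 10, 3, 11, 9]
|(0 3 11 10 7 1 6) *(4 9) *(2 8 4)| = 28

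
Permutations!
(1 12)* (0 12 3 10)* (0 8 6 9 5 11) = (0 12 1 3 10 8 6 9 5 11) = [12, 3, 2, 10, 4, 11, 9, 7, 6, 5, 8, 0, 1]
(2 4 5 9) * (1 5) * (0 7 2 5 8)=(0 7 2 4 1 8)(5 9)=[7, 8, 4, 3, 1, 9, 6, 2, 0, 5]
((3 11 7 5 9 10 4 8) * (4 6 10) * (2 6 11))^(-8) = [0, 1, 10, 6, 3, 4, 11, 9, 2, 8, 7, 5] = (2 10 7 9 8)(3 6 11 5 4)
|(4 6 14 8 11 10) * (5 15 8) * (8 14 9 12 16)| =|(4 6 9 12 16 8 11 10)(5 15 14)| =24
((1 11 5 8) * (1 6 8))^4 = (1 11 5) = [0, 11, 2, 3, 4, 1, 6, 7, 8, 9, 10, 5]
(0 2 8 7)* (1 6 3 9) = (0 2 8 7)(1 6 3 9) = [2, 6, 8, 9, 4, 5, 3, 0, 7, 1]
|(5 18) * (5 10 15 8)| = |(5 18 10 15 8)| = 5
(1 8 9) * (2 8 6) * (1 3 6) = (2 8 9 3 6) = [0, 1, 8, 6, 4, 5, 2, 7, 9, 3]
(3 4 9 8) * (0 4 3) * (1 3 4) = (0 1 3 4 9 8) = [1, 3, 2, 4, 9, 5, 6, 7, 0, 8]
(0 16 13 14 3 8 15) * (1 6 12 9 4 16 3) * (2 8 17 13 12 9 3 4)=[4, 6, 8, 17, 16, 5, 9, 7, 15, 2, 10, 11, 3, 14, 1, 0, 12, 13]=(0 4 16 12 3 17 13 14 1 6 9 2 8 15)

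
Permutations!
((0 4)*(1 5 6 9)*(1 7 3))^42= (9)= [0, 1, 2, 3, 4, 5, 6, 7, 8, 9]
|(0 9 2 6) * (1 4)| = |(0 9 2 6)(1 4)| = 4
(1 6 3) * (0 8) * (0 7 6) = (0 8 7 6 3 1) = [8, 0, 2, 1, 4, 5, 3, 6, 7]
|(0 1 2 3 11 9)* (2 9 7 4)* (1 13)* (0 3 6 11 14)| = |(0 13 1 9 3 14)(2 6 11 7 4)| = 30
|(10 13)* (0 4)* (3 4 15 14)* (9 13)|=15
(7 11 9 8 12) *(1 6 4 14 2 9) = [0, 6, 9, 3, 14, 5, 4, 11, 12, 8, 10, 1, 7, 13, 2] = (1 6 4 14 2 9 8 12 7 11)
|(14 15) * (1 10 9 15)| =|(1 10 9 15 14)| =5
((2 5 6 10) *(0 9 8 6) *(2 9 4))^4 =(10) =[0, 1, 2, 3, 4, 5, 6, 7, 8, 9, 10]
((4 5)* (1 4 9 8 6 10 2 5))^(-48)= (10)= [0, 1, 2, 3, 4, 5, 6, 7, 8, 9, 10]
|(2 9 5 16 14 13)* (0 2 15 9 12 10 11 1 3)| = 42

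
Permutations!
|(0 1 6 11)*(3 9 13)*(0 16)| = 15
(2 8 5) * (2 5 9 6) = (2 8 9 6) = [0, 1, 8, 3, 4, 5, 2, 7, 9, 6]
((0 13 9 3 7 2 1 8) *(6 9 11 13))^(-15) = [6, 8, 1, 7, 4, 5, 9, 2, 0, 3, 10, 13, 12, 11] = (0 6 9 3 7 2 1 8)(11 13)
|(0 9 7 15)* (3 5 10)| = |(0 9 7 15)(3 5 10)| = 12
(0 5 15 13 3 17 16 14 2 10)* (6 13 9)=(0 5 15 9 6 13 3 17 16 14 2 10)=[5, 1, 10, 17, 4, 15, 13, 7, 8, 6, 0, 11, 12, 3, 2, 9, 14, 16]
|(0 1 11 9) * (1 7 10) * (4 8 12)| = 6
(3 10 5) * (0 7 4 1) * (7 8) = (0 8 7 4 1)(3 10 5) = [8, 0, 2, 10, 1, 3, 6, 4, 7, 9, 5]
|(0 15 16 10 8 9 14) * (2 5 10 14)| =20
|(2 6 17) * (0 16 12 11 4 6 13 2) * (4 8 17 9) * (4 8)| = |(0 16 12 11 4 6 9 8 17)(2 13)| = 18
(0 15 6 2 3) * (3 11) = (0 15 6 2 11 3) = [15, 1, 11, 0, 4, 5, 2, 7, 8, 9, 10, 3, 12, 13, 14, 6]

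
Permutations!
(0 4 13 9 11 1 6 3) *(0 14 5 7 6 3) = (0 4 13 9 11 1 3 14 5 7 6) = [4, 3, 2, 14, 13, 7, 0, 6, 8, 11, 10, 1, 12, 9, 5]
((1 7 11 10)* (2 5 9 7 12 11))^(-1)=(1 10 11 12)(2 7 9 5)=[0, 10, 7, 3, 4, 2, 6, 9, 8, 5, 11, 12, 1]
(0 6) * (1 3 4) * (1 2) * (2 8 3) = (0 6)(1 2)(3 4 8) = [6, 2, 1, 4, 8, 5, 0, 7, 3]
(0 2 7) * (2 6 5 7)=[6, 1, 2, 3, 4, 7, 5, 0]=(0 6 5 7)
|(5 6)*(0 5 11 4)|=5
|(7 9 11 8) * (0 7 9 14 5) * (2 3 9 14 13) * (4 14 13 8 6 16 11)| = 30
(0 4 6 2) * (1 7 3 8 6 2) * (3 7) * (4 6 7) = (0 6 1 3 8 7 4 2) = [6, 3, 0, 8, 2, 5, 1, 4, 7]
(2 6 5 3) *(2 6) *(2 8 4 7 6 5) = (2 8 4 7 6)(3 5) = [0, 1, 8, 5, 7, 3, 2, 6, 4]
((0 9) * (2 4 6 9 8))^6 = (9) = [0, 1, 2, 3, 4, 5, 6, 7, 8, 9]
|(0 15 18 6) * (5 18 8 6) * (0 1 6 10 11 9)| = |(0 15 8 10 11 9)(1 6)(5 18)| = 6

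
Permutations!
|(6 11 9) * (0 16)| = |(0 16)(6 11 9)| = 6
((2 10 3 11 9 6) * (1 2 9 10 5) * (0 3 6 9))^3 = [10, 1, 2, 6, 4, 5, 11, 7, 8, 9, 3, 0] = (0 10 3 6 11)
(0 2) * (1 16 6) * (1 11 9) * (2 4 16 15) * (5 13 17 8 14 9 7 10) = [4, 15, 0, 3, 16, 13, 11, 10, 14, 1, 5, 7, 12, 17, 9, 2, 6, 8] = (0 4 16 6 11 7 10 5 13 17 8 14 9 1 15 2)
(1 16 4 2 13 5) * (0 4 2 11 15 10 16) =(0 4 11 15 10 16 2 13 5 1) =[4, 0, 13, 3, 11, 1, 6, 7, 8, 9, 16, 15, 12, 5, 14, 10, 2]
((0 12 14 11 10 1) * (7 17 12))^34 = [17, 7, 2, 3, 4, 5, 6, 12, 8, 9, 0, 1, 11, 13, 10, 15, 16, 14] = (0 17 14 10)(1 7 12 11)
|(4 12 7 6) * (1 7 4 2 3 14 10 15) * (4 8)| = |(1 7 6 2 3 14 10 15)(4 12 8)| = 24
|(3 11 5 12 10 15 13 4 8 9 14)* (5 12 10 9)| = 30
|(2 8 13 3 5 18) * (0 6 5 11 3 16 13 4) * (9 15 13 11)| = |(0 6 5 18 2 8 4)(3 9 15 13 16 11)| = 42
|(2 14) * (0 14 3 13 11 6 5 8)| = 9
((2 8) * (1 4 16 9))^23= (1 9 16 4)(2 8)= [0, 9, 8, 3, 1, 5, 6, 7, 2, 16, 10, 11, 12, 13, 14, 15, 4]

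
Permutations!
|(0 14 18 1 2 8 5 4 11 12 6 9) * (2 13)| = 13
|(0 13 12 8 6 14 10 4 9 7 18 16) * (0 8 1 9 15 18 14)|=14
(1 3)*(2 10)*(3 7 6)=(1 7 6 3)(2 10)=[0, 7, 10, 1, 4, 5, 3, 6, 8, 9, 2]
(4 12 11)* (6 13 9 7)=[0, 1, 2, 3, 12, 5, 13, 6, 8, 7, 10, 4, 11, 9]=(4 12 11)(6 13 9 7)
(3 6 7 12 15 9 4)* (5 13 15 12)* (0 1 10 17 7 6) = [1, 10, 2, 0, 3, 13, 6, 5, 8, 4, 17, 11, 12, 15, 14, 9, 16, 7] = (0 1 10 17 7 5 13 15 9 4 3)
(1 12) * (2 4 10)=(1 12)(2 4 10)=[0, 12, 4, 3, 10, 5, 6, 7, 8, 9, 2, 11, 1]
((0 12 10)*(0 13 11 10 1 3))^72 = [0, 1, 2, 3, 4, 5, 6, 7, 8, 9, 10, 11, 12, 13] = (13)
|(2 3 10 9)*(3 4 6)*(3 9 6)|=6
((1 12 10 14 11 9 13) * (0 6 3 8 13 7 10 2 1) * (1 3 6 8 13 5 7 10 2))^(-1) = [13, 12, 7, 2, 4, 8, 6, 5, 0, 11, 9, 14, 1, 3, 10] = (0 13 3 2 7 5 8)(1 12)(9 11 14 10)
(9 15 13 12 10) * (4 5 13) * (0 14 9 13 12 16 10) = [14, 1, 2, 3, 5, 12, 6, 7, 8, 15, 13, 11, 0, 16, 9, 4, 10] = (0 14 9 15 4 5 12)(10 13 16)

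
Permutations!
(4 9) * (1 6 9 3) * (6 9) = (1 9 4 3) = [0, 9, 2, 1, 3, 5, 6, 7, 8, 4]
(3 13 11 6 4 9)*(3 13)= (4 9 13 11 6)= [0, 1, 2, 3, 9, 5, 4, 7, 8, 13, 10, 6, 12, 11]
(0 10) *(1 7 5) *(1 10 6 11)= [6, 7, 2, 3, 4, 10, 11, 5, 8, 9, 0, 1]= (0 6 11 1 7 5 10)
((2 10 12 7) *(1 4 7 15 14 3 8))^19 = (1 8 3 14 15 12 10 2 7 4) = [0, 8, 7, 14, 1, 5, 6, 4, 3, 9, 2, 11, 10, 13, 15, 12]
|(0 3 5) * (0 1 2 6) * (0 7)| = |(0 3 5 1 2 6 7)| = 7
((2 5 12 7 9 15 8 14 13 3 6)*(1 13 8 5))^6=(1 13 3 6 2)(5 12 7 9 15)=[0, 13, 1, 6, 4, 12, 2, 9, 8, 15, 10, 11, 7, 3, 14, 5]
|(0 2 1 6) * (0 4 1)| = |(0 2)(1 6 4)| = 6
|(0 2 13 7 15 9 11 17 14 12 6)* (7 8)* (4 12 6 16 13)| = |(0 2 4 12 16 13 8 7 15 9 11 17 14 6)| = 14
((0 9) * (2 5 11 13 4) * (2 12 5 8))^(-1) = (0 9)(2 8)(4 13 11 5 12) = [9, 1, 8, 3, 13, 12, 6, 7, 2, 0, 10, 5, 4, 11]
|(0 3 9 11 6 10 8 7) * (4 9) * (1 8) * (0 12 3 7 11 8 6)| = 24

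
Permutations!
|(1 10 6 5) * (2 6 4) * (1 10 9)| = 10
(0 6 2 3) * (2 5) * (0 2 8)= (0 6 5 8)(2 3)= [6, 1, 3, 2, 4, 8, 5, 7, 0]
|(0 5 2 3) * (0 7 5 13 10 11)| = |(0 13 10 11)(2 3 7 5)| = 4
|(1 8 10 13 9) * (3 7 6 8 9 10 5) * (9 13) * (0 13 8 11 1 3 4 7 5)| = |(0 13 10 9 3 5 4 7 6 11 1 8)| = 12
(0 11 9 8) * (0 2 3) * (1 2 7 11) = (0 1 2 3)(7 11 9 8) = [1, 2, 3, 0, 4, 5, 6, 11, 7, 8, 10, 9]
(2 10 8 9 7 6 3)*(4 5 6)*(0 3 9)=(0 3 2 10 8)(4 5 6 9 7)=[3, 1, 10, 2, 5, 6, 9, 4, 0, 7, 8]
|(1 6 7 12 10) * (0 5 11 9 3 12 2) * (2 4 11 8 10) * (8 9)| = 42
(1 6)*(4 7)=(1 6)(4 7)=[0, 6, 2, 3, 7, 5, 1, 4]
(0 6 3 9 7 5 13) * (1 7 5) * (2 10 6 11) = (0 11 2 10 6 3 9 5 13)(1 7) = [11, 7, 10, 9, 4, 13, 3, 1, 8, 5, 6, 2, 12, 0]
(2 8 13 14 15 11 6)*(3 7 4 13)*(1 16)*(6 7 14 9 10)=[0, 16, 8, 14, 13, 5, 2, 4, 3, 10, 6, 7, 12, 9, 15, 11, 1]=(1 16)(2 8 3 14 15 11 7 4 13 9 10 6)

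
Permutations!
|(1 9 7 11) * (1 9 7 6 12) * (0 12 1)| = 10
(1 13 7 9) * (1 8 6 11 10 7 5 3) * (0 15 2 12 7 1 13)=(0 15 2 12 7 9 8 6 11 10 1)(3 13 5)=[15, 0, 12, 13, 4, 3, 11, 9, 6, 8, 1, 10, 7, 5, 14, 2]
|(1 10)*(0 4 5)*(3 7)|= 6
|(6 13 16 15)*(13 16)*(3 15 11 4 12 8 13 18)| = |(3 15 6 16 11 4 12 8 13 18)| = 10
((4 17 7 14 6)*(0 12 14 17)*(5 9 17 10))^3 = (0 6 12 4 14)(5 7 9 10 17) = [6, 1, 2, 3, 14, 7, 12, 9, 8, 10, 17, 11, 4, 13, 0, 15, 16, 5]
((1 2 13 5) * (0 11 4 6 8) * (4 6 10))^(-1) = (0 8 6 11)(1 5 13 2)(4 10) = [8, 5, 1, 3, 10, 13, 11, 7, 6, 9, 4, 0, 12, 2]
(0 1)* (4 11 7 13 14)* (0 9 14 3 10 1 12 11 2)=[12, 9, 0, 10, 2, 5, 6, 13, 8, 14, 1, 7, 11, 3, 4]=(0 12 11 7 13 3 10 1 9 14 4 2)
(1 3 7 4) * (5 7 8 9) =(1 3 8 9 5 7 4) =[0, 3, 2, 8, 1, 7, 6, 4, 9, 5]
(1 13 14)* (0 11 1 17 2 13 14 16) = [11, 14, 13, 3, 4, 5, 6, 7, 8, 9, 10, 1, 12, 16, 17, 15, 0, 2] = (0 11 1 14 17 2 13 16)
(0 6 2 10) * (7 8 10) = (0 6 2 7 8 10) = [6, 1, 7, 3, 4, 5, 2, 8, 10, 9, 0]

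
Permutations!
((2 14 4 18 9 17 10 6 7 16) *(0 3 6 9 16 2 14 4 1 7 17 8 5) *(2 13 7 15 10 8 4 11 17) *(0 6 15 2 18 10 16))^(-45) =[11, 18, 0, 17, 4, 14, 1, 13, 16, 9, 10, 3, 12, 7, 6, 8, 5, 15, 2] =(0 11 3 17 15 8 16 5 14 6 1 18 2)(7 13)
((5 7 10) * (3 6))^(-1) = [0, 1, 2, 6, 4, 10, 3, 5, 8, 9, 7] = (3 6)(5 10 7)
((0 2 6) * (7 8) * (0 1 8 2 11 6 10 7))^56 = (0 11 6 1 8)(2 7 10) = [11, 8, 7, 3, 4, 5, 1, 10, 0, 9, 2, 6]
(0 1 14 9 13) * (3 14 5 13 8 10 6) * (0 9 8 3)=[1, 5, 2, 14, 4, 13, 0, 7, 10, 3, 6, 11, 12, 9, 8]=(0 1 5 13 9 3 14 8 10 6)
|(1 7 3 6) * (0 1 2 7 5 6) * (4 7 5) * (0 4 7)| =15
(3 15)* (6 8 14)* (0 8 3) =[8, 1, 2, 15, 4, 5, 3, 7, 14, 9, 10, 11, 12, 13, 6, 0] =(0 8 14 6 3 15)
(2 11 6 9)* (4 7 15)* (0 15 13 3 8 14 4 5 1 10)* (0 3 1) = (0 15 5)(1 10 3 8 14 4 7 13)(2 11 6 9) = [15, 10, 11, 8, 7, 0, 9, 13, 14, 2, 3, 6, 12, 1, 4, 5]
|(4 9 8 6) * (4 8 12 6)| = 5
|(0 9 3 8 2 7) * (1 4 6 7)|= 9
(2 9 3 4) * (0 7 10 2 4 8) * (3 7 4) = [4, 1, 9, 8, 3, 5, 6, 10, 0, 7, 2] = (0 4 3 8)(2 9 7 10)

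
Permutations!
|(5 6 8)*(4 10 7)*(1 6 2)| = 15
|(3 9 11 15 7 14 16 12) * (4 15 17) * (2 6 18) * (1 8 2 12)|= 15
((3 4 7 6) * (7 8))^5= (8)= [0, 1, 2, 3, 4, 5, 6, 7, 8]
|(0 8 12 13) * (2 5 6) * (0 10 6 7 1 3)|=11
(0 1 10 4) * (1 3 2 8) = (0 3 2 8 1 10 4) = [3, 10, 8, 2, 0, 5, 6, 7, 1, 9, 4]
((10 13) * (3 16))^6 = (16) = [0, 1, 2, 3, 4, 5, 6, 7, 8, 9, 10, 11, 12, 13, 14, 15, 16]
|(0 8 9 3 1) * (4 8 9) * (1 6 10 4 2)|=|(0 9 3 6 10 4 8 2 1)|=9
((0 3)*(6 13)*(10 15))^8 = [0, 1, 2, 3, 4, 5, 6, 7, 8, 9, 10, 11, 12, 13, 14, 15] = (15)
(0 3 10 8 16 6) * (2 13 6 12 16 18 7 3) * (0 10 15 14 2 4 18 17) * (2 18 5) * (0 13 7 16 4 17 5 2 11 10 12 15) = (0 17 13 6 12 4 2 7 3)(5 11 10 8)(14 18 16 15) = [17, 1, 7, 0, 2, 11, 12, 3, 5, 9, 8, 10, 4, 6, 18, 14, 15, 13, 16]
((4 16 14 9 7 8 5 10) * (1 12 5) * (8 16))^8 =(16)(1 5 4)(8 12 10) =[0, 5, 2, 3, 1, 4, 6, 7, 12, 9, 8, 11, 10, 13, 14, 15, 16]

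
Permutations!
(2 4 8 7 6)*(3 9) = [0, 1, 4, 9, 8, 5, 2, 6, 7, 3] = (2 4 8 7 6)(3 9)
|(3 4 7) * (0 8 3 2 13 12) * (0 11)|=|(0 8 3 4 7 2 13 12 11)|=9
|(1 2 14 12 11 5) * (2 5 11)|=|(1 5)(2 14 12)|=6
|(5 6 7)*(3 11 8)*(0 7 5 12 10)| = |(0 7 12 10)(3 11 8)(5 6)| = 12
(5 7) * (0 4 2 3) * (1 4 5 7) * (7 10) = (0 5 1 4 2 3)(7 10) = [5, 4, 3, 0, 2, 1, 6, 10, 8, 9, 7]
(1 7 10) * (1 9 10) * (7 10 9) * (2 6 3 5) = (1 10 7)(2 6 3 5) = [0, 10, 6, 5, 4, 2, 3, 1, 8, 9, 7]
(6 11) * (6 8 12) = (6 11 8 12) = [0, 1, 2, 3, 4, 5, 11, 7, 12, 9, 10, 8, 6]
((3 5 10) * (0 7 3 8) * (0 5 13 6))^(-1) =(0 6 13 3 7)(5 8 10) =[6, 1, 2, 7, 4, 8, 13, 0, 10, 9, 5, 11, 12, 3]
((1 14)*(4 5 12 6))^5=(1 14)(4 5 12 6)=[0, 14, 2, 3, 5, 12, 4, 7, 8, 9, 10, 11, 6, 13, 1]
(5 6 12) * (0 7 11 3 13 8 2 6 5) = (0 7 11 3 13 8 2 6 12) = [7, 1, 6, 13, 4, 5, 12, 11, 2, 9, 10, 3, 0, 8]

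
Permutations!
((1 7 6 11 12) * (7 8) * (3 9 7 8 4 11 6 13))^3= (1 12 11 4)(3 13 7 9)= [0, 12, 2, 13, 1, 5, 6, 9, 8, 3, 10, 4, 11, 7]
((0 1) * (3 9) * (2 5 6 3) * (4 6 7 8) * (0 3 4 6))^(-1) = (0 4 6 8 7 5 2 9 3 1) = [4, 0, 9, 1, 6, 2, 8, 5, 7, 3]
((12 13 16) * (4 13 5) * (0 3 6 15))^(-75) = (16)(0 3 6 15) = [3, 1, 2, 6, 4, 5, 15, 7, 8, 9, 10, 11, 12, 13, 14, 0, 16]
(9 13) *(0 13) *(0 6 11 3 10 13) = (3 10 13 9 6 11) = [0, 1, 2, 10, 4, 5, 11, 7, 8, 6, 13, 3, 12, 9]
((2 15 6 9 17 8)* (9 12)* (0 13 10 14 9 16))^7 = (0 2 10 6 9 16 8 13 15 14 12 17) = [2, 1, 10, 3, 4, 5, 9, 7, 13, 16, 6, 11, 17, 15, 12, 14, 8, 0]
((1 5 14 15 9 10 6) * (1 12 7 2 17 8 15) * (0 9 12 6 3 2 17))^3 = (0 3 9 2 10)(7 15 17 12 8) = [3, 1, 10, 9, 4, 5, 6, 15, 7, 2, 0, 11, 8, 13, 14, 17, 16, 12]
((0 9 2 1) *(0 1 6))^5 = (0 9 2 6) = [9, 1, 6, 3, 4, 5, 0, 7, 8, 2]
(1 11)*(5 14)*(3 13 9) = [0, 11, 2, 13, 4, 14, 6, 7, 8, 3, 10, 1, 12, 9, 5] = (1 11)(3 13 9)(5 14)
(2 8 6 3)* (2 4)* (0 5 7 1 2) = (0 5 7 1 2 8 6 3 4) = [5, 2, 8, 4, 0, 7, 3, 1, 6]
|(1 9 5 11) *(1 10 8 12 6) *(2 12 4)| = |(1 9 5 11 10 8 4 2 12 6)| = 10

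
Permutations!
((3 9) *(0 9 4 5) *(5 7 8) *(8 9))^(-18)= (3 7)(4 9)= [0, 1, 2, 7, 9, 5, 6, 3, 8, 4]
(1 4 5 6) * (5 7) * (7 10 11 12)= (1 4 10 11 12 7 5 6)= [0, 4, 2, 3, 10, 6, 1, 5, 8, 9, 11, 12, 7]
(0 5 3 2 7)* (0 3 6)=(0 5 6)(2 7 3)=[5, 1, 7, 2, 4, 6, 0, 3]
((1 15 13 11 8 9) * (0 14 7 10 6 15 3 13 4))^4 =[6, 8, 2, 9, 10, 5, 14, 4, 13, 11, 0, 3, 12, 1, 15, 7] =(0 6 14 15 7 4 10)(1 8 13)(3 9 11)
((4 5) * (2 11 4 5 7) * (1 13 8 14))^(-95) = (1 13 8 14)(2 11 4 7) = [0, 13, 11, 3, 7, 5, 6, 2, 14, 9, 10, 4, 12, 8, 1]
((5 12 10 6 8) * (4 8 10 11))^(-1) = [0, 1, 2, 3, 11, 8, 10, 7, 4, 9, 6, 12, 5] = (4 11 12 5 8)(6 10)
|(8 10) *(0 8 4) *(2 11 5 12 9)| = |(0 8 10 4)(2 11 5 12 9)| = 20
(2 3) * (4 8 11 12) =[0, 1, 3, 2, 8, 5, 6, 7, 11, 9, 10, 12, 4] =(2 3)(4 8 11 12)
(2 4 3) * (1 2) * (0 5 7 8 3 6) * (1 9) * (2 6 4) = [5, 6, 2, 9, 4, 7, 0, 8, 3, 1] = (0 5 7 8 3 9 1 6)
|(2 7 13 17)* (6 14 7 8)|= |(2 8 6 14 7 13 17)|= 7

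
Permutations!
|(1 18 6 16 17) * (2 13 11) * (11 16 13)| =|(1 18 6 13 16 17)(2 11)| =6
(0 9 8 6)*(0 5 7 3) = (0 9 8 6 5 7 3) = [9, 1, 2, 0, 4, 7, 5, 3, 6, 8]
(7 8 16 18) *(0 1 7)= (0 1 7 8 16 18)= [1, 7, 2, 3, 4, 5, 6, 8, 16, 9, 10, 11, 12, 13, 14, 15, 18, 17, 0]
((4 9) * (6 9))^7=[0, 1, 2, 3, 6, 5, 9, 7, 8, 4]=(4 6 9)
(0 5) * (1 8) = [5, 8, 2, 3, 4, 0, 6, 7, 1] = (0 5)(1 8)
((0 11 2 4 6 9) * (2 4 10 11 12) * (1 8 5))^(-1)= [9, 5, 12, 3, 11, 8, 4, 7, 1, 6, 2, 10, 0]= (0 9 6 4 11 10 2 12)(1 5 8)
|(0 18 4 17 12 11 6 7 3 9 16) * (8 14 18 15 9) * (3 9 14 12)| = 14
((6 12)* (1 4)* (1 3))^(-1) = (1 3 4)(6 12) = [0, 3, 2, 4, 1, 5, 12, 7, 8, 9, 10, 11, 6]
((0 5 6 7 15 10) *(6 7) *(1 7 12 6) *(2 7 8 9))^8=[7, 5, 1, 3, 4, 15, 0, 8, 12, 6, 2, 11, 10, 13, 14, 9]=(0 7 8 12 10 2 1 5 15 9 6)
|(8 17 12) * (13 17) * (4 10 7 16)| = |(4 10 7 16)(8 13 17 12)| = 4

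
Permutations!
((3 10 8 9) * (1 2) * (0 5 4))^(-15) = (1 2)(3 10 8 9) = [0, 2, 1, 10, 4, 5, 6, 7, 9, 3, 8]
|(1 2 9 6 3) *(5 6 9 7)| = 6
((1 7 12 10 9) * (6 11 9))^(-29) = (1 9 11 6 10 12 7) = [0, 9, 2, 3, 4, 5, 10, 1, 8, 11, 12, 6, 7]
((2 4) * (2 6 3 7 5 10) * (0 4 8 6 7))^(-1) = (0 3 6 8 2 10 5 7 4) = [3, 1, 10, 6, 0, 7, 8, 4, 2, 9, 5]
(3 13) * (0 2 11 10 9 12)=(0 2 11 10 9 12)(3 13)=[2, 1, 11, 13, 4, 5, 6, 7, 8, 12, 9, 10, 0, 3]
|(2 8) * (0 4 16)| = 6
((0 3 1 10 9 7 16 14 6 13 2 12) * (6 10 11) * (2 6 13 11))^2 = (0 1 12 3 2)(6 13 11)(7 14 9 16 10) = [1, 12, 0, 2, 4, 5, 13, 14, 8, 16, 7, 6, 3, 11, 9, 15, 10]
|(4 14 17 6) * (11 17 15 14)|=4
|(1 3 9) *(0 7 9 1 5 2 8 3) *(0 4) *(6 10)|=|(0 7 9 5 2 8 3 1 4)(6 10)|=18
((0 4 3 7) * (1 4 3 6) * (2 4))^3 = (7)(1 6 4 2) = [0, 6, 1, 3, 2, 5, 4, 7]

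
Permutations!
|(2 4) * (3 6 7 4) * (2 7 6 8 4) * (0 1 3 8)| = |(0 1 3)(2 8 4 7)| = 12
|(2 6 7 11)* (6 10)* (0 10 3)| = 7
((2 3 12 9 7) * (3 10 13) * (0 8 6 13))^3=[13, 1, 8, 7, 4, 5, 12, 0, 3, 10, 6, 11, 2, 9]=(0 13 9 10 6 12 2 8 3 7)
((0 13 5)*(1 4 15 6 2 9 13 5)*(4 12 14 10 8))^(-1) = (0 5)(1 13 9 2 6 15 4 8 10 14 12) = [5, 13, 6, 3, 8, 0, 15, 7, 10, 2, 14, 11, 1, 9, 12, 4]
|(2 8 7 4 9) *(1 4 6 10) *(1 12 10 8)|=|(1 4 9 2)(6 8 7)(10 12)|=12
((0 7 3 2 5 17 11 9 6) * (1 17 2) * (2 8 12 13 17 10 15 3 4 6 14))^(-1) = (0 6 4 7)(1 3 15 10)(2 14 9 11 17 13 12 8 5) = [6, 3, 14, 15, 7, 2, 4, 0, 5, 11, 1, 17, 8, 12, 9, 10, 16, 13]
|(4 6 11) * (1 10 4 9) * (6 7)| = |(1 10 4 7 6 11 9)| = 7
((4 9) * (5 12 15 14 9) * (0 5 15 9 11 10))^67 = (0 4 10 9 11 12 14 5 15) = [4, 1, 2, 3, 10, 15, 6, 7, 8, 11, 9, 12, 14, 13, 5, 0]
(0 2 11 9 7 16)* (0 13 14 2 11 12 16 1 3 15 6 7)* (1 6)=[11, 3, 12, 15, 4, 5, 7, 6, 8, 0, 10, 9, 16, 14, 2, 1, 13]=(0 11 9)(1 3 15)(2 12 16 13 14)(6 7)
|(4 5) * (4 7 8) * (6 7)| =|(4 5 6 7 8)| =5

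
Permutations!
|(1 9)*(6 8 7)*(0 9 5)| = 12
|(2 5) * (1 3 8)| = 6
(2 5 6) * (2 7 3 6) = [0, 1, 5, 6, 4, 2, 7, 3] = (2 5)(3 6 7)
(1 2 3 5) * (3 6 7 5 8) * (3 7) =(1 2 6 3 8 7 5) =[0, 2, 6, 8, 4, 1, 3, 5, 7]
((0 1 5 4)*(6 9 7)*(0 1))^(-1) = (1 4 5)(6 7 9) = [0, 4, 2, 3, 5, 1, 7, 9, 8, 6]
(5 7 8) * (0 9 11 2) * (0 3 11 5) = (0 9 5 7 8)(2 3 11) = [9, 1, 3, 11, 4, 7, 6, 8, 0, 5, 10, 2]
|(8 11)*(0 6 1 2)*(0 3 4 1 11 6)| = |(1 2 3 4)(6 11 8)| = 12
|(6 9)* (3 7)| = |(3 7)(6 9)| = 2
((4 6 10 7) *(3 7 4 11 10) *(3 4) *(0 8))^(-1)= [8, 1, 2, 10, 6, 5, 4, 3, 0, 9, 11, 7]= (0 8)(3 10 11 7)(4 6)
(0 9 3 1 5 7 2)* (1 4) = [9, 5, 0, 4, 1, 7, 6, 2, 8, 3] = (0 9 3 4 1 5 7 2)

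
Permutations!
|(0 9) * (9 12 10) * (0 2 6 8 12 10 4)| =|(0 10 9 2 6 8 12 4)| =8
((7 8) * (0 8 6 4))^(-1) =(0 4 6 7 8) =[4, 1, 2, 3, 6, 5, 7, 8, 0]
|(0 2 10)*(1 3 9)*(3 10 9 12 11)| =|(0 2 9 1 10)(3 12 11)| =15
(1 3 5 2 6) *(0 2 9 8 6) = [2, 3, 0, 5, 4, 9, 1, 7, 6, 8] = (0 2)(1 3 5 9 8 6)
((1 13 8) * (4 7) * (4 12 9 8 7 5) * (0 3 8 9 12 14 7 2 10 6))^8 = (14) = [0, 1, 2, 3, 4, 5, 6, 7, 8, 9, 10, 11, 12, 13, 14]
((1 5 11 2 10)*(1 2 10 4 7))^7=(11)=[0, 1, 2, 3, 4, 5, 6, 7, 8, 9, 10, 11]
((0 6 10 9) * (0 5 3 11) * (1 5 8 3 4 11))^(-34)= (0 1 10 4 8)(3 6 5 9 11)= [1, 10, 2, 6, 8, 9, 5, 7, 0, 11, 4, 3]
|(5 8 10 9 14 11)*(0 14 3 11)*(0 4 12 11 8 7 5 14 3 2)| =12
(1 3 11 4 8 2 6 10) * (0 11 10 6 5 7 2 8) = (0 11 4)(1 3 10)(2 5 7) = [11, 3, 5, 10, 0, 7, 6, 2, 8, 9, 1, 4]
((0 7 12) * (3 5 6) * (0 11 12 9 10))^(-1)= (0 10 9 7)(3 6 5)(11 12)= [10, 1, 2, 6, 4, 3, 5, 0, 8, 7, 9, 12, 11]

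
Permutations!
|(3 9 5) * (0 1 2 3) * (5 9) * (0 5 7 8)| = 6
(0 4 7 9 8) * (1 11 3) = [4, 11, 2, 1, 7, 5, 6, 9, 0, 8, 10, 3] = (0 4 7 9 8)(1 11 3)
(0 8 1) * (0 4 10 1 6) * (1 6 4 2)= [8, 2, 1, 3, 10, 5, 0, 7, 4, 9, 6]= (0 8 4 10 6)(1 2)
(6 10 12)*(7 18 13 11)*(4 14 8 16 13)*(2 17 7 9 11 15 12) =(2 17 7 18 4 14 8 16 13 15 12 6 10)(9 11) =[0, 1, 17, 3, 14, 5, 10, 18, 16, 11, 2, 9, 6, 15, 8, 12, 13, 7, 4]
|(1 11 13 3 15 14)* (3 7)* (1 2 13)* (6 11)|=|(1 6 11)(2 13 7 3 15 14)|=6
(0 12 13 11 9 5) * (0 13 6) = (0 12 6)(5 13 11 9) = [12, 1, 2, 3, 4, 13, 0, 7, 8, 5, 10, 9, 6, 11]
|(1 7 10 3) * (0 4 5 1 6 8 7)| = 20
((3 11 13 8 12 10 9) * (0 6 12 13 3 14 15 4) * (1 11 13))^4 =(0 9)(1 8 13 3 11)(4 10)(6 14)(12 15) =[9, 8, 2, 11, 10, 5, 14, 7, 13, 0, 4, 1, 15, 3, 6, 12]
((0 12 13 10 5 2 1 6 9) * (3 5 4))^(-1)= (0 9 6 1 2 5 3 4 10 13 12)= [9, 2, 5, 4, 10, 3, 1, 7, 8, 6, 13, 11, 0, 12]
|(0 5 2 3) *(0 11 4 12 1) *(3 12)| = |(0 5 2 12 1)(3 11 4)| = 15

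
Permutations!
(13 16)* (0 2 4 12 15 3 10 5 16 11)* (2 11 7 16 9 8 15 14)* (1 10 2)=(0 11)(1 10 5 9 8 15 3 2 4 12 14)(7 16 13)=[11, 10, 4, 2, 12, 9, 6, 16, 15, 8, 5, 0, 14, 7, 1, 3, 13]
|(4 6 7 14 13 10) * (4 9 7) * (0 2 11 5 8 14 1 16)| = |(0 2 11 5 8 14 13 10 9 7 1 16)(4 6)| = 12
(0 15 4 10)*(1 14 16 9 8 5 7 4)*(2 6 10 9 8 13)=(0 15 1 14 16 8 5 7 4 9 13 2 6 10)=[15, 14, 6, 3, 9, 7, 10, 4, 5, 13, 0, 11, 12, 2, 16, 1, 8]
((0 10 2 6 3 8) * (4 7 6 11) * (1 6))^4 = [4, 0, 1, 2, 3, 5, 10, 8, 11, 9, 7, 6] = (0 4 3 2 1)(6 10 7 8 11)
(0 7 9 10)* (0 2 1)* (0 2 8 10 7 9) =(0 9 7)(1 2)(8 10) =[9, 2, 1, 3, 4, 5, 6, 0, 10, 7, 8]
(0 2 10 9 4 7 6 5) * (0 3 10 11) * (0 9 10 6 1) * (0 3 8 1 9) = (0 2 11)(1 3 6 5 8)(4 7 9) = [2, 3, 11, 6, 7, 8, 5, 9, 1, 4, 10, 0]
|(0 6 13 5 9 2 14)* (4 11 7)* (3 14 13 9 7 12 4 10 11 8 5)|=7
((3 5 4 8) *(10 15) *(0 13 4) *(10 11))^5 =[5, 1, 2, 8, 13, 3, 6, 7, 4, 9, 11, 15, 12, 0, 14, 10] =(0 5 3 8 4 13)(10 11 15)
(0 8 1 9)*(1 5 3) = [8, 9, 2, 1, 4, 3, 6, 7, 5, 0] = (0 8 5 3 1 9)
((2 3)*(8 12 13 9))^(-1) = (2 3)(8 9 13 12) = [0, 1, 3, 2, 4, 5, 6, 7, 9, 13, 10, 11, 8, 12]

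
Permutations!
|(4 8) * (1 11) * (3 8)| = 6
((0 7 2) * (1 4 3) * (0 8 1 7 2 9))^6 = [7, 2, 9, 1, 8, 5, 6, 4, 0, 3] = (0 7 4 8)(1 2 9 3)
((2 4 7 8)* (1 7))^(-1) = (1 4 2 8 7) = [0, 4, 8, 3, 2, 5, 6, 1, 7]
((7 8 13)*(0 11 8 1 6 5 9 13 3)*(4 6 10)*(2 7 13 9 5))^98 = [8, 4, 1, 11, 2, 5, 7, 10, 0, 9, 6, 3, 12, 13] = (13)(0 8)(1 4 2)(3 11)(6 7 10)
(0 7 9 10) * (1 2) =(0 7 9 10)(1 2) =[7, 2, 1, 3, 4, 5, 6, 9, 8, 10, 0]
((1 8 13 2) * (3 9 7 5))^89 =[0, 8, 1, 9, 4, 3, 6, 5, 13, 7, 10, 11, 12, 2] =(1 8 13 2)(3 9 7 5)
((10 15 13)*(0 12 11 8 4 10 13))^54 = (0 10 8 12 15 4 11) = [10, 1, 2, 3, 11, 5, 6, 7, 12, 9, 8, 0, 15, 13, 14, 4]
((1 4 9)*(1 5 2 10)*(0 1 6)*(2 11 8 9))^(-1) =(0 6 10 2 4 1)(5 9 8 11) =[6, 0, 4, 3, 1, 9, 10, 7, 11, 8, 2, 5]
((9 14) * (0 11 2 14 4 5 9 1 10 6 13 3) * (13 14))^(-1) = [3, 14, 11, 13, 9, 4, 10, 7, 8, 5, 1, 0, 12, 2, 6] = (0 3 13 2 11)(1 14 6 10)(4 9 5)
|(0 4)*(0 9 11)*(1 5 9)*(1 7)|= |(0 4 7 1 5 9 11)|= 7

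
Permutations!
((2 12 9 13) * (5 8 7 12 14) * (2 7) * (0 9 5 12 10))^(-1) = [10, 1, 8, 3, 4, 12, 6, 13, 5, 0, 7, 11, 14, 9, 2] = (0 10 7 13 9)(2 8 5 12 14)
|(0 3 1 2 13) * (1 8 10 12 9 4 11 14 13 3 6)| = 13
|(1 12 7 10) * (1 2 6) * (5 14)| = |(1 12 7 10 2 6)(5 14)| = 6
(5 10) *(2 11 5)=(2 11 5 10)=[0, 1, 11, 3, 4, 10, 6, 7, 8, 9, 2, 5]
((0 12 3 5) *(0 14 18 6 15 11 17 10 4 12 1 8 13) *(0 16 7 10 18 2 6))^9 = [3, 5, 13, 0, 17, 1, 16, 15, 14, 9, 11, 10, 18, 2, 8, 7, 6, 4, 12] = (0 3)(1 5)(2 13)(4 17)(6 16)(7 15)(8 14)(10 11)(12 18)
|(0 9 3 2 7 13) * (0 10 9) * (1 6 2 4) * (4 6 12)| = 21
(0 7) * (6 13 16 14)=(0 7)(6 13 16 14)=[7, 1, 2, 3, 4, 5, 13, 0, 8, 9, 10, 11, 12, 16, 6, 15, 14]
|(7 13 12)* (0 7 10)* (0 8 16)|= 7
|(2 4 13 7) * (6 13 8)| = 6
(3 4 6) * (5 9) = (3 4 6)(5 9) = [0, 1, 2, 4, 6, 9, 3, 7, 8, 5]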